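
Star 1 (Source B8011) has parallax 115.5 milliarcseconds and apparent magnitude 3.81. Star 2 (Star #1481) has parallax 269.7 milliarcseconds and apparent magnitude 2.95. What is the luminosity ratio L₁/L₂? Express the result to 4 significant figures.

d₁ = 1/p₁ = 1/0.1155″ = 8.658 pc; d₂ = 1/p₂ = 1/0.2697″ = 3.7078 pc.
M₁ = m₁ − 5 log₁₀ d₁ + 5 = 3.81 − 4.6871 + 5 = 4.1229.
M₂ = 2.95 − 2.8456 + 5 = 5.1044.
L₁/L₂ = 10^(0.4(M₂ − M₁)) = 10^(0.4 × 0.9815) = 10^0.39260 = 2.4694.

L₁/L₂ = 2.469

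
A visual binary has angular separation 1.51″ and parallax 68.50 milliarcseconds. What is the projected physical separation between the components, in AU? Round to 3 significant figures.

d = 1/p = 1/0.06850″ = 14.599 pc.
At distance d (pc), an angle of θ arcsec spans θ·d AU: s = 1.51 × 14.599 = 22.044 AU.

22.0 AU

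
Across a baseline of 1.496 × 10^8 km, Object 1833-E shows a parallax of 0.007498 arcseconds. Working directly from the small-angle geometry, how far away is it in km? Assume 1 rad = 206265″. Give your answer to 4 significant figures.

θ = 0.007498″ = 0.007498/206265 = 3.6351 × 10^-8 rad.
d = B/θ = (1.496 × 10^8) / (3.6351 × 10^-8) = 4.1154 × 10^15 km.

4.115 × 10^15 km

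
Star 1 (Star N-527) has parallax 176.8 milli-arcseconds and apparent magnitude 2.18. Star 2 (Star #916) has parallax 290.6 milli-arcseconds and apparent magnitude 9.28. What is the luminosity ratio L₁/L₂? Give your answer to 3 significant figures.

d₁ = 1/p₁ = 1/0.1768″ = 5.6561 pc; d₂ = 1/p₂ = 1/0.2906″ = 3.4412 pc.
M₁ = m₁ − 5 log₁₀ d₁ + 5 = 2.18 − 3.7626 + 5 = 3.4174.
M₂ = 9.28 − 2.6835 + 5 = 11.5965.
L₁/L₂ = 10^(0.4(M₂ − M₁)) = 10^(0.4 × 8.1791) = 10^3.27164 = 1869.1.

L₁/L₂ = 1870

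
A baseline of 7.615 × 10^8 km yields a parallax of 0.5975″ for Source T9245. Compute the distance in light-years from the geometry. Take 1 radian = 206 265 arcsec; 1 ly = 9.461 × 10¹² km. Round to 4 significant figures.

27.79 ly

θ = 0.5975″ = 0.5975/206265 = 2.8968 × 10^-6 rad.
d = B/θ = (7.615 × 10^8) / (2.8968 × 10^-6) = 2.6288 × 10^14 km = (2.6288 × 10^14) / (9.461 × 10^12) ly = 27.786 ly.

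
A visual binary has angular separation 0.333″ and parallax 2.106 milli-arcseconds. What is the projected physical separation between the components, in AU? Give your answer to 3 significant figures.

158 AU

d = 1/p = 1/0.002106″ = 474.83 pc.
At distance d (pc), an angle of θ arcsec spans θ·d AU: s = 0.333 × 474.83 = 158.12 AU.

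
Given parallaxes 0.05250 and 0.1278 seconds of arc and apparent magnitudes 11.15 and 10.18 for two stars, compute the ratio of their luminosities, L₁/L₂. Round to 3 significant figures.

L₁/L₂ = 2.43

d₁ = 1/p₁ = 1/0.05250″ = 19.048 pc; d₂ = 1/p₂ = 1/0.1278″ = 7.8247 pc.
M₁ = m₁ − 5 log₁₀ d₁ + 5 = 11.15 − 6.3992 + 5 = 9.7508.
M₂ = 10.18 − 4.4673 + 5 = 10.7127.
L₁/L₂ = 10^(0.4(M₂ − M₁)) = 10^(0.4 × 0.9619) = 10^0.38476 = 2.4253.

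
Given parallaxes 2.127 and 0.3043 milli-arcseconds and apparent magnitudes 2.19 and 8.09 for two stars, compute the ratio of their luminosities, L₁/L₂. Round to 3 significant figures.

d₁ = 1/p₁ = 1/0.002127″ = 470.15 pc; d₂ = 1/p₂ = 1/0.0003043″ = 3286.2 pc.
M₁ = m₁ − 5 log₁₀ d₁ + 5 = 2.19 − 13.3612 + 5 = -6.1712.
M₂ = 8.09 − 17.5835 + 5 = -4.4935.
L₁/L₂ = 10^(0.4(M₂ − M₁)) = 10^(0.4 × 1.6777) = 10^0.67108 = 4.689.

L₁/L₂ = 4.69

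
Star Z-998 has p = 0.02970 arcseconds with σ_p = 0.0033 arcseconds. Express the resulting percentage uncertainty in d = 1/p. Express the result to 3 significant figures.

For d = 1/p, |σ_d/d| = |σ_p/p|.
σ_p/p = 0.0033 / 0.02970 = 0.11111 = 11.111%.

11.1%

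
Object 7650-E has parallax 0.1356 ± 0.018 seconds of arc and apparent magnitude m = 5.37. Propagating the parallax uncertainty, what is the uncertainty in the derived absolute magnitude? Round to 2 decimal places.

M = m − 5 log₁₀ d + 5 = m + 5 log₁₀ p + 5, so ∂M/∂p = 5/(p ln 10).
σ_M = (5/ln 10) · (σ_p/p) = 2.1715 × 0.018/0.1356 = 2.1715 × 0.13274 = 0.28824.

σ_M = 0.29 mag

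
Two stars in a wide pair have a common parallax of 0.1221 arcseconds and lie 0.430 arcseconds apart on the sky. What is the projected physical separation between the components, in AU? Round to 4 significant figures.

d = 1/p = 1/0.1221″ = 8.19 pc.
At distance d (pc), an angle of θ arcsec spans θ·d AU: s = 0.430 × 8.19 = 3.5217 AU.

3.522 AU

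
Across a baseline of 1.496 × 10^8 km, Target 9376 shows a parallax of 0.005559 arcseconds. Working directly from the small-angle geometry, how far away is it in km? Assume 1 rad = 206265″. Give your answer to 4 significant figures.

5.551 × 10^15 km

θ = 0.005559″ = 0.005559/206265 = 2.6951 × 10^-8 rad.
d = B/θ = (1.496 × 10^8) / (2.6951 × 10^-8) = 5.5508 × 10^15 km.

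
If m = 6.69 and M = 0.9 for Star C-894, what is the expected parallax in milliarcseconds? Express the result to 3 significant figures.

6.95 mas

m − M = 6.69 − 0.9 = 5.79.
d = 10^((m−M)/5 + 1) = 10^2.158 = 143.88 pc.
p = 1/d = 1/143.88 = 0.0069502 arcsec = 6.9502 mas.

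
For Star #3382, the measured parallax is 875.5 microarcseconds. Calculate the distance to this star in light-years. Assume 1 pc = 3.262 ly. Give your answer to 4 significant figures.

3726 light years

p = 875.5 microarcseconds = 0.0008755 arcsec.
d = 1/p = 1/0.0008755 = 1142.2 pc.
In light-years: 1142.2 × 3.262 = 3725.9 ly.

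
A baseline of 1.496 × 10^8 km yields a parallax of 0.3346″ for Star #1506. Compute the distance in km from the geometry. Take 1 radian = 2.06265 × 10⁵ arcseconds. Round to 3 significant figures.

9.22 × 10^13 km

θ = 0.3346″ = 0.3346/206265 = 1.6222 × 10^-6 rad.
d = B/θ = (1.496 × 10^8) / (1.6222 × 10^-6) = 9.2220 × 10^13 km.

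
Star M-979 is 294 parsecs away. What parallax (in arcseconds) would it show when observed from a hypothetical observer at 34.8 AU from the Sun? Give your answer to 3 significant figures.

0.118 arcsec

p (arcsec) = B (AU) / d (pc).
p = 34.8 / 294 = 0.11837 arcsec.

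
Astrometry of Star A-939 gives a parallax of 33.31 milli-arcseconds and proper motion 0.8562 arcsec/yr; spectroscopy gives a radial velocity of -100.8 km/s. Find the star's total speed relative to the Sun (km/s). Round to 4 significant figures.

d = 1/p = 1/0.03331″ = 30.021 pc.
v_t = 4.740 μ d = 4.740 × 0.8562 × 30.021 = 121.84 km/s.
v = √(v_r² + v_t²) = √((-100.8)² + 121.84²) = √25005.6 = 158.13 km/s.

158.1 km/s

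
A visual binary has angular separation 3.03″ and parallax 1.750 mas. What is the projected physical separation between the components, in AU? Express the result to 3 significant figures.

d = 1/p = 1/0.001750″ = 571.43 pc.
At distance d (pc), an angle of θ arcsec spans θ·d AU: s = 3.03 × 571.43 = 1731.4 AU.

1730 AU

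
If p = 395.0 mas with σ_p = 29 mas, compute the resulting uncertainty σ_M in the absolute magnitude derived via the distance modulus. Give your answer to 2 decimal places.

M = m − 5 log₁₀ d + 5 = m + 5 log₁₀ p + 5, so ∂M/∂p = 5/(p ln 10).
σ_M = (5/ln 10) · (σ_p/p) = 2.1715 × 29/395.0 = 2.1715 × 0.073418 = 0.15943.

σ_M = 0.16 mag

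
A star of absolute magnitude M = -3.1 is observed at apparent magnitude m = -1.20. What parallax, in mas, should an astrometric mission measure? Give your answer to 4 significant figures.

41.69 mas

m − M = -1.20 − (-3.1) = 1.90.
d = 10^((m−M)/5 + 1) = 10^1.380 = 23.988 pc.
p = 1/d = 1/23.988 = 0.041688 arcsec = 41.688 mas.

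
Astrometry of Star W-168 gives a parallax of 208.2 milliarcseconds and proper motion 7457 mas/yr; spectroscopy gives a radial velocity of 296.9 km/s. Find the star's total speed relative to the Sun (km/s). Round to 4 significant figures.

d = 1/p = 1/0.2082″ = 4.8031 pc.
μ = 7457 mas/yr = 7.457 ″/yr.
v_t = 4.740 μ d = 4.740 × 7.457 × 4.8031 = 169.77 km/s.
v = √(v_r² + v_t²) = √(296.9² + 169.77²) = √116971 = 342.01 km/s.

342.0 km/s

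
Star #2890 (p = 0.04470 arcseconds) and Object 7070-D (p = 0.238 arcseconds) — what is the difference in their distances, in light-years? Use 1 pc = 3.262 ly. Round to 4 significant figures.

59.27 ly

d_A = 1/0.04470″ = 22.371 pc; d_B = 1/0.2380″ = 4.2017 pc.
|d_B − d_A| = |4.2017 − 22.371| = 18.169 pc = 18.169 × 3.262 ly = 59.267 ly.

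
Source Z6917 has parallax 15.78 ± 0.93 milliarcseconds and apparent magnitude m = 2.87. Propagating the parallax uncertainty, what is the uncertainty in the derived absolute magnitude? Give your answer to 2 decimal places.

M = m − 5 log₁₀ d + 5 = m + 5 log₁₀ p + 5, so ∂M/∂p = 5/(p ln 10).
σ_M = (5/ln 10) · (σ_p/p) = 2.1715 × 0.93/15.78 = 2.1715 × 0.058935 = 0.12798.

σ_M = 0.13 mag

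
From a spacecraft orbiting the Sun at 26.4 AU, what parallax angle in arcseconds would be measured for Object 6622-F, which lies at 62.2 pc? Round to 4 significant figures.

0.4244 arcsec

p (arcsec) = B (AU) / d (pc).
p = 26.4 / 62.2 = 0.42444 arcsec.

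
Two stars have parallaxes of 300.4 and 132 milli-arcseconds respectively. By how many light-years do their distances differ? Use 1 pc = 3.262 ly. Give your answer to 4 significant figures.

d_A = 1/0.3004″ = 3.3289 pc; d_B = 1/0.1320″ = 7.5758 pc.
|d_B − d_A| = |7.5758 − 3.3289| = 4.2469 pc = 4.2469 × 3.262 ly = 13.853 ly.

13.85 ly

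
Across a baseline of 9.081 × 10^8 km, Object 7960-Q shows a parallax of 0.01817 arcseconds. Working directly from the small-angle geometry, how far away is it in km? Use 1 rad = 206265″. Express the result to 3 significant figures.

1.03 × 10^16 km

θ = 0.01817″ = 0.01817/206265 = 8.8091 × 10^-8 rad.
d = B/θ = (9.081 × 10^8) / (8.8091 × 10^-8) = 1.0309 × 10^16 km.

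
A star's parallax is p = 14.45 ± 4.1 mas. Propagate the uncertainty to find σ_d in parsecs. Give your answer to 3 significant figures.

19.6 pc

d = 1/p, so σ_d = σ_p / p².
σ_d = 0.00410 / (0.01445)² = 0.00410 / 0.0002088 = 19.636 pc.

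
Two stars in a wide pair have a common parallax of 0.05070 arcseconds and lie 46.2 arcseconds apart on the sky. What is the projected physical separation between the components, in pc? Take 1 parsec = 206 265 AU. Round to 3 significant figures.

0.00442 pc

d = 1/p = 1/0.05070″ = 19.724 pc.
At distance d (pc), an angle of θ arcsec spans θ·d AU: s = 46.2 × 19.724 = 911.25 AU.
= 911.25 / 206265 = 0.0044179 pc.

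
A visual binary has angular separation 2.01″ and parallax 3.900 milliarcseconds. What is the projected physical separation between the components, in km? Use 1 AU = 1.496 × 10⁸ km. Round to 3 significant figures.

d = 1/p = 1/0.003900″ = 256.41 pc.
At distance d (pc), an angle of θ arcsec spans θ·d AU: s = 2.01 × 256.41 = 515.38 AU.
= 515.38 × 1.496 × 10⁸ km = 7.7101 × 10^10 km.

7.71 × 10^10 km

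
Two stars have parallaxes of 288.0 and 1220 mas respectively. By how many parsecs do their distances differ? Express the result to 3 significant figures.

d_A = 1/0.2880″ = 3.4722 pc; d_B = 1/1.220″ = 0.81967 pc.
|d_B − d_A| = |0.81967 − 3.4722| = 2.6525 pc.

2.65 pc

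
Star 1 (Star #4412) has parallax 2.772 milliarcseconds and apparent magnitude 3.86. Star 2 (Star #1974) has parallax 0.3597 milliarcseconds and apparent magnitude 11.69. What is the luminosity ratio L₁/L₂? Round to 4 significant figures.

d₁ = 1/p₁ = 1/0.002772″ = 360.75 pc; d₂ = 1/p₂ = 1/0.0003597″ = 2780.1 pc.
M₁ = m₁ − 5 log₁₀ d₁ + 5 = 3.86 − 12.7860 + 5 = -3.9260.
M₂ = 11.69 − 17.2203 + 5 = -0.5303.
L₁/L₂ = 10^(0.4(M₂ − M₁)) = 10^(0.4 × 3.3957) = 10^1.35828 = 22.818.

L₁/L₂ = 22.82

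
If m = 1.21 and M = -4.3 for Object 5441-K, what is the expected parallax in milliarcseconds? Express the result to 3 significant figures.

m − M = 1.21 − (-4.3) = 5.51.
d = 10^((m−M)/5 + 1) = 10^2.102 = 126.47 pc.
p = 1/d = 1/126.47 = 0.007907 arcsec = 7.907 mas.

7.91 mas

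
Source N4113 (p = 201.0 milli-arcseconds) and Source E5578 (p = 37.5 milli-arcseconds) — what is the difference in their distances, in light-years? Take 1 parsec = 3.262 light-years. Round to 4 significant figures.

70.76 ly

d_A = 1/0.2010″ = 4.9751 pc; d_B = 1/0.03750″ = 26.667 pc.
|d_B − d_A| = |26.667 − 4.9751| = 21.692 pc = 21.692 × 3.262 ly = 70.759 ly.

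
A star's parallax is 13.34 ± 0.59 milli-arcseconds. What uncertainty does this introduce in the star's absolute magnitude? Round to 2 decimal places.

σ_M = 0.10 mag

M = m − 5 log₁₀ d + 5 = m + 5 log₁₀ p + 5, so ∂M/∂p = 5/(p ln 10).
σ_M = (5/ln 10) · (σ_p/p) = 2.1715 × 0.59/13.34 = 2.1715 × 0.044228 = 0.096041.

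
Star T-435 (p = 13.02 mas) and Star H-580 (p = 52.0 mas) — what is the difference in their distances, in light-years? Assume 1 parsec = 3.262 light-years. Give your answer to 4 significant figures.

d_A = 1/0.01302″ = 76.805 pc; d_B = 1/0.05200″ = 19.231 pc.
|d_B − d_A| = |19.231 − 76.805| = 57.574 pc = 57.574 × 3.262 ly = 187.81 ly.

187.8 ly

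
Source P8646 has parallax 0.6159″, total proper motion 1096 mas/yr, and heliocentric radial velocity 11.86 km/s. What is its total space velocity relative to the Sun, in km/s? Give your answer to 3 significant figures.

14.6 km/s

d = 1/p = 1/0.6159″ = 1.6236 pc.
μ = 1096 mas/yr = 1.096 ″/yr.
v_t = 4.740 μ d = 4.740 × 1.096 × 1.6236 = 8.4347 km/s.
v = √(v_r² + v_t²) = √(11.86² + 8.4347²) = √211.804 = 14.553 km/s.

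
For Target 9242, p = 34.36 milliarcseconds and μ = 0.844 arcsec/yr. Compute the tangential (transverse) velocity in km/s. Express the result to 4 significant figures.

116.4 km/s

d = 1/p = 1/0.03436″ = 29.104 pc.
v_t = 4.74 × μ × d = 4.74 × 0.844 × 29.104 = 116.43 km/s.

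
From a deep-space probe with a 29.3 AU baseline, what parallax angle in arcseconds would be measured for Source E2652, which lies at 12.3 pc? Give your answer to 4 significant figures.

p (arcsec) = B (AU) / d (pc).
p = 29.3 / 12.3 = 2.3821 arcsec.

2.382 arcsec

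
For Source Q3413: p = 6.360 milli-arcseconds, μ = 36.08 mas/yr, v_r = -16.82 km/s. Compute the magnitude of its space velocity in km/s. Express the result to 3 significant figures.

d = 1/p = 1/0.006360″ = 157.23 pc.
μ = 36.08 mas/yr = 0.03608 ″/yr.
v_t = 4.740 μ d = 4.740 × 0.03608 × 157.23 = 26.889 km/s.
v = √(v_r² + v_t²) = √((-16.82)² + 26.889²) = √1005.93 = 31.716 km/s.

31.7 km/s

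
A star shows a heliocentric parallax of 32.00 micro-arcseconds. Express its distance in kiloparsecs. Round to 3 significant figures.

31.3 kpc

p = 32.00 micro-arcseconds = 0.00003200 arcsec.
d = 1/p = 1/0.00003200 = 31250 pc.
= 31.25 kpc.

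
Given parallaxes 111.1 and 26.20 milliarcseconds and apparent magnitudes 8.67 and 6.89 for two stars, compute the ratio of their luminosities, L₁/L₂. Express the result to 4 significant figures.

L₁/L₂ = 0.01079

d₁ = 1/p₁ = 1/0.1111″ = 9.0009 pc; d₂ = 1/p₂ = 1/0.02620″ = 38.168 pc.
M₁ = m₁ − 5 log₁₀ d₁ + 5 = 8.67 − 4.7714 + 5 = 8.8986.
M₂ = 6.89 − 7.9085 + 5 = 3.9815.
L₁/L₂ = 10^(0.4(M₂ − M₁)) = 10^(0.4 × (-4.9171)) = 10^(-1.96684) = 0.010793.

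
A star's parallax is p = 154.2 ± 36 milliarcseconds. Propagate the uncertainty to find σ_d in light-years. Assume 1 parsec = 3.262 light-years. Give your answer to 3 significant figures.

d = 1/p, so σ_d = σ_p / p².
σ_d = 0.0360 / (0.1542)² = 0.0360 / 0.023778 = 1.514 pc = 1.514 × 3.262 ly = 4.9387 ly.

4.94 ly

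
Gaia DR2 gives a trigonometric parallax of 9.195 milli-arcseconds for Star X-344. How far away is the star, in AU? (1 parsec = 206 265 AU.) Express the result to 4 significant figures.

p = 9.195 milli-arcseconds = 0.009195 arcsec.
d = 1/p = 1/0.009195 = 108.75 pc.
In AU: 108.75 × 206265 = 2.2431 × 10^7 AU.

2.243 × 10^7 AU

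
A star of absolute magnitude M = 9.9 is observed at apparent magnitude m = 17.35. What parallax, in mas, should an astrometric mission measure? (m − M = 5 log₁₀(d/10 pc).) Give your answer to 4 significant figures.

m − M = 17.35 − 9.9 = 7.45.
d = 10^((m−M)/5 + 1) = 10^2.490 = 309.03 pc.
p = 1/d = 1/309.03 = 0.0032359 arcsec = 3.2359 mas.

3.236 mas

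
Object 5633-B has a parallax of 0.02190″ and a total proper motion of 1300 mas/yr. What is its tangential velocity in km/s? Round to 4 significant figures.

d = 1/p = 1/0.02190″ = 45.662 pc.
μ = 1300 mas/yr = 1.30 ″/yr.
v_t = 4.74 × μ × d = 4.74 × 1.30 × 45.662 = 281.37 km/s.

281.4 km/s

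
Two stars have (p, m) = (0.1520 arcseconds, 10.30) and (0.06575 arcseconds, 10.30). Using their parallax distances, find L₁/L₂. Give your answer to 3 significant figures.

d₁ = 1/p₁ = 1/0.1520″ = 6.5789 pc; d₂ = 1/p₂ = 1/0.06575″ = 15.209 pc.
M₁ = m₁ − 5 log₁₀ d₁ + 5 = 10.30 − 4.0908 + 5 = 11.2092.
M₂ = 10.30 − 5.9105 + 5 = 9.3895.
L₁/L₂ = 10^(0.4(M₂ − M₁)) = 10^(0.4 × (-1.8197)) = 10^(-0.72788) = 0.18712.

L₁/L₂ = 0.187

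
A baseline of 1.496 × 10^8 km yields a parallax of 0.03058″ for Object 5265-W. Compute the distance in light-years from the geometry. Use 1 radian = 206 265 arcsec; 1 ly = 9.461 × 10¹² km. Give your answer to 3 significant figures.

107 ly

θ = 0.03058″ = 0.03058/206265 = 1.4826 × 10^-7 rad.
d = B/θ = (1.496 × 10^8) / (1.4826 × 10^-7) = 1.0090 × 10^15 km = (1.0090 × 10^15) / (9.461 × 10^12) ly = 106.65 ly.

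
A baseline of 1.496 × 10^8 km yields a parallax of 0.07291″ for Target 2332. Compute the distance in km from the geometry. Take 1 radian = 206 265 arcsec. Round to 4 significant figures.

4.232 × 10^14 km

θ = 0.07291″ = 0.07291/206265 = 3.5348 × 10^-7 rad.
d = B/θ = (1.496 × 10^8) / (3.5348 × 10^-7) = 4.2322 × 10^14 km.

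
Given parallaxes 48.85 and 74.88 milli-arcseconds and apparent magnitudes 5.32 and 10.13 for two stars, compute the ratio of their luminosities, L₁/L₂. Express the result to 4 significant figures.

d₁ = 1/p₁ = 1/0.04885″ = 20.471 pc; d₂ = 1/p₂ = 1/0.07488″ = 13.355 pc.
M₁ = m₁ − 5 log₁₀ d₁ + 5 = 5.32 − 6.5557 + 5 = 3.7643.
M₂ = 10.13 − 5.6282 + 5 = 9.5018.
L₁/L₂ = 10^(0.4(M₂ − M₁)) = 10^(0.4 × 5.7375) = 10^2.29500 = 197.24.

L₁/L₂ = 197.2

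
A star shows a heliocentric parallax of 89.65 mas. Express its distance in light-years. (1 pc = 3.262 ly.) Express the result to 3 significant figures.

p = 89.65 mas = 0.08965 arcsec.
d = 1/p = 1/0.08965 = 11.154 pc.
In light-years: 11.154 × 3.262 = 36.384 ly.

36.4 light years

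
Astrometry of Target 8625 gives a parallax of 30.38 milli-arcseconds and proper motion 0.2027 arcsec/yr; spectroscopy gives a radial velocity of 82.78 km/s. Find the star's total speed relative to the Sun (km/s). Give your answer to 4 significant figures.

88.62 km/s

d = 1/p = 1/0.03038″ = 32.916 pc.
v_t = 4.740 μ d = 4.740 × 0.2027 × 32.916 = 31.626 km/s.
v = √(v_r² + v_t²) = √(82.78² + 31.626²) = √7852.73 = 88.616 km/s.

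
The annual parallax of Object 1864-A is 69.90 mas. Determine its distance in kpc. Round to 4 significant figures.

0.01431 kpc

p = 69.90 mas = 0.06990 arcsec.
d = 1/p = 1/0.06990 = 14.306 pc.
= 0.014306 kpc.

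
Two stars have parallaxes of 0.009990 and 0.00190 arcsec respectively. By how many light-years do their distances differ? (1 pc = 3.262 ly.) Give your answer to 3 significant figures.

1390 ly

d_A = 1/0.009990″ = 100.1 pc; d_B = 1/0.001900″ = 526.32 pc.
|d_B − d_A| = |526.32 − 100.1| = 426.22 pc = 426.22 × 3.262 ly = 1390.3 ly.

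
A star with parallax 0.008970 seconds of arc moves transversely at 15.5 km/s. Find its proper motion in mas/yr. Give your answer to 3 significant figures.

d = 1/p = 1/0.008970″ = 111.48 pc.
μ = v_t / (4.74 d) = 15.5 / (4.74 × 111.48) = 15.5 / 528.42 = 0.029333 ″/yr = 29.333 mas/yr.

29.3 mas/yr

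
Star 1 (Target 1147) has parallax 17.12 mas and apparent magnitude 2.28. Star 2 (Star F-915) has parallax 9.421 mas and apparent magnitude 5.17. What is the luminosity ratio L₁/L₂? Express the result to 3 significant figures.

d₁ = 1/p₁ = 1/0.01712″ = 58.411 pc; d₂ = 1/p₂ = 1/0.009421″ = 106.15 pc.
M₁ = m₁ − 5 log₁₀ d₁ + 5 = 2.28 − 8.8325 + 5 = -1.5525.
M₂ = 5.17 − 10.1296 + 5 = 0.0404.
L₁/L₂ = 10^(0.4(M₂ − M₁)) = 10^(0.4 × 1.5929) = 10^0.63716 = 4.3367.

L₁/L₂ = 4.34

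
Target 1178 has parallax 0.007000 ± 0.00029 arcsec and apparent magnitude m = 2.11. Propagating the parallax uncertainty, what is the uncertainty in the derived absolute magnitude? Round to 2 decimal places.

M = m − 5 log₁₀ d + 5 = m + 5 log₁₀ p + 5, so ∂M/∂p = 5/(p ln 10).
σ_M = (5/ln 10) · (σ_p/p) = 2.1715 × 0.00029/0.007000 = 2.1715 × 0.041429 = 0.089963.

σ_M = 0.09 mag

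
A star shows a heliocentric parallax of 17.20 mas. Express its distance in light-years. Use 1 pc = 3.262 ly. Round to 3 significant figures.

p = 17.20 mas = 0.01720 arcsec.
d = 1/p = 1/0.01720 = 58.14 pc.
In light-years: 58.14 × 3.262 = 189.65 ly.

190 light years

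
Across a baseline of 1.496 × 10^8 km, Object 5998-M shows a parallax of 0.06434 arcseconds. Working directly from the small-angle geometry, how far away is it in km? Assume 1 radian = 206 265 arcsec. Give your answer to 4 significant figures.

4.796 × 10^14 km

θ = 0.06434″ = 0.06434/206265 = 3.1193 × 10^-7 rad.
d = B/θ = (1.496 × 10^8) / (3.1193 × 10^-7) = 4.7959 × 10^14 km.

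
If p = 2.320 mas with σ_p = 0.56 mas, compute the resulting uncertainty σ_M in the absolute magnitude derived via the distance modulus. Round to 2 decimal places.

M = m − 5 log₁₀ d + 5 = m + 5 log₁₀ p + 5, so ∂M/∂p = 5/(p ln 10).
σ_M = (5/ln 10) · (σ_p/p) = 2.1715 × 0.56/2.320 = 2.1715 × 0.24138 = 0.52416.

σ_M = 0.52 mag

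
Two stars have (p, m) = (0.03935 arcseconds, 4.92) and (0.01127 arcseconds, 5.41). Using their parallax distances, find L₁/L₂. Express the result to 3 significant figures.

d₁ = 1/p₁ = 1/0.03935″ = 25.413 pc; d₂ = 1/p₂ = 1/0.01127″ = 88.731 pc.
M₁ = m₁ − 5 log₁₀ d₁ + 5 = 4.92 − 7.0253 + 5 = 2.8947.
M₂ = 5.41 − 9.7404 + 5 = 0.6696.
L₁/L₂ = 10^(0.4(M₂ − M₁)) = 10^(0.4 × (-2.2251)) = 10^(-0.89004) = 0.12881.

L₁/L₂ = 0.129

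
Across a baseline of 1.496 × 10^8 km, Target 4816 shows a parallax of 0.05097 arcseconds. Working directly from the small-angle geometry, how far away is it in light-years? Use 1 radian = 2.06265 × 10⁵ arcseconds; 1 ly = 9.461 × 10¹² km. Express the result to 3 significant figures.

64.0 ly

θ = 0.05097″ = 0.05097/206265 = 2.4711 × 10^-7 rad.
d = B/θ = (1.496 × 10^8) / (2.4711 × 10^-7) = 6.0540 × 10^14 km = (6.0540 × 10^14) / (9.461 × 10^12) ly = 63.989 ly.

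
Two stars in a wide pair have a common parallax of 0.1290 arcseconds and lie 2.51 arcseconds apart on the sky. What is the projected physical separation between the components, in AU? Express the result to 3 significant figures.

19.5 AU

d = 1/p = 1/0.1290″ = 7.7519 pc.
At distance d (pc), an angle of θ arcsec spans θ·d AU: s = 2.51 × 7.7519 = 19.457 AU.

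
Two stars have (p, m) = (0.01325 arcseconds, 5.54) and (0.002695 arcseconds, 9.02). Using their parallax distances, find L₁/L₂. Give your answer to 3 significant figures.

L₁/L₂ = 1.02

d₁ = 1/p₁ = 1/0.01325″ = 75.472 pc; d₂ = 1/p₂ = 1/0.002695″ = 371.06 pc.
M₁ = m₁ − 5 log₁₀ d₁ + 5 = 5.54 − 9.3889 + 5 = 1.1511.
M₂ = 9.02 − 12.8472 + 5 = 1.1728.
L₁/L₂ = 10^(0.4(M₂ − M₁)) = 10^(0.4 × 0.0217) = 10^0.00868 = 1.0202.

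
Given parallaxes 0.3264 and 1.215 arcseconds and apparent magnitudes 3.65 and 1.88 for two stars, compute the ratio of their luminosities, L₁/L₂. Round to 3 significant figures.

d₁ = 1/p₁ = 1/0.3264″ = 3.0637 pc; d₂ = 1/p₂ = 1/1.215″ = 0.82305 pc.
M₁ = m₁ − 5 log₁₀ d₁ + 5 = 3.65 − 2.4312 + 5 = 6.2188.
M₂ = 1.88 − (-0.4229) + 5 = 7.3029.
L₁/L₂ = 10^(0.4(M₂ − M₁)) = 10^(0.4 × 1.0841) = 10^0.43364 = 2.7142.

L₁/L₂ = 2.71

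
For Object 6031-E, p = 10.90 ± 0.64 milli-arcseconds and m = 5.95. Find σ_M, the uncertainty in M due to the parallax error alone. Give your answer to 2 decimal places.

M = m − 5 log₁₀ d + 5 = m + 5 log₁₀ p + 5, so ∂M/∂p = 5/(p ln 10).
σ_M = (5/ln 10) · (σ_p/p) = 2.1715 × 0.64/10.90 = 2.1715 × 0.058716 = 0.1275.

σ_M = 0.13 mag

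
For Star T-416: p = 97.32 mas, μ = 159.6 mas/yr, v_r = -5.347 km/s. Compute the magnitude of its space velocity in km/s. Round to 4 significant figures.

9.435 km/s

d = 1/p = 1/0.09732″ = 10.275 pc.
μ = 159.6 mas/yr = 0.1596 ″/yr.
v_t = 4.740 μ d = 4.740 × 0.1596 × 10.275 = 7.7731 km/s.
v = √(v_r² + v_t²) = √((-5.347)² + 7.7731²) = √89.0115 = 9.4346 km/s.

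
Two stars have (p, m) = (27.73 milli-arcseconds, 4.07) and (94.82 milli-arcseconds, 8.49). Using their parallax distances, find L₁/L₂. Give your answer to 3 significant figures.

L₁/L₂ = 685

d₁ = 1/p₁ = 1/0.02773″ = 36.062 pc; d₂ = 1/p₂ = 1/0.09482″ = 10.546 pc.
M₁ = m₁ − 5 log₁₀ d₁ + 5 = 4.07 − 7.7852 + 5 = 1.2848.
M₂ = 8.49 − 5.1154 + 5 = 8.3746.
L₁/L₂ = 10^(0.4(M₂ − M₁)) = 10^(0.4 × 7.0898) = 10^2.83592 = 685.36.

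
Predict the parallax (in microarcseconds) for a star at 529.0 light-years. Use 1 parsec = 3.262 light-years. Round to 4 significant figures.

d = 529.0 ly ÷ 3.262 = 162.17 pc.
p = 1/d = 1/162.17 = 0.0061664 arcsec.
= 0.0061664 × 10⁶ = 6166.4 μas.

6166 μas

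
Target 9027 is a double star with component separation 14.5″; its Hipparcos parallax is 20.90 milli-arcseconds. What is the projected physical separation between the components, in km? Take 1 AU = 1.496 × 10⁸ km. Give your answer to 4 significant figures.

d = 1/p = 1/0.02090″ = 47.847 pc.
At distance d (pc), an angle of θ arcsec spans θ·d AU: s = 14.5 × 47.847 = 693.78 AU.
= 693.78 × 1.496 × 10⁸ km = 1.0379 × 10^11 km.

1.038 × 10^11 km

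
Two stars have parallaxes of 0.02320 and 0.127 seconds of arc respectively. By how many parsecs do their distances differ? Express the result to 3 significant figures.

d_A = 1/0.02320″ = 43.103 pc; d_B = 1/0.1270″ = 7.874 pc.
|d_B − d_A| = |7.874 − 43.103| = 35.229 pc.

35.2 pc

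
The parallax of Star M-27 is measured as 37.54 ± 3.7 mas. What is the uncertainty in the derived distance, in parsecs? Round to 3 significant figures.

2.63 pc

d = 1/p, so σ_d = σ_p / p².
σ_d = 0.00370 / (0.03754)² = 0.00370 / 0.0014093 = 2.6254 pc.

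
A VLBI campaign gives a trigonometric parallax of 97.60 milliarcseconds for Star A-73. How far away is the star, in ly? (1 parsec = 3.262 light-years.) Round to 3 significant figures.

33.4 ly

p = 97.60 milliarcseconds = 0.09760 arcsec.
d = 1/p = 1/0.09760 = 10.246 pc.
In light-years: 10.246 × 3.262 = 33.422 ly.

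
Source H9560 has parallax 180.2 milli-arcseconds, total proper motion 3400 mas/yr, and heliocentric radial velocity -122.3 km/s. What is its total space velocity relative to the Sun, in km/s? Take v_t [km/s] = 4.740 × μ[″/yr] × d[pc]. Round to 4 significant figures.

d = 1/p = 1/0.1802″ = 5.5494 pc.
μ = 3400 mas/yr = 3.400 ″/yr.
v_t = 4.740 μ d = 4.740 × 3.400 × 5.5494 = 89.434 km/s.
v = √(v_r² + v_t²) = √((-122.3)² + 89.434²) = √22955.7 = 151.51 km/s.

151.5 km/s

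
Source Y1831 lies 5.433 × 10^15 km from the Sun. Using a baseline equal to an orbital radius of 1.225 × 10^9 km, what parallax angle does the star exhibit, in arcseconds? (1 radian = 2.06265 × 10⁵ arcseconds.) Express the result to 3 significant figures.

θ ≈ B/d = (1.225 × 10^9) / (5.433 × 10^15) = 2.2547 × 10^-7 rad.
In arcseconds: 2.2547 × 10^-7 × 206265 = 0.046507″.

0.0465 arcsec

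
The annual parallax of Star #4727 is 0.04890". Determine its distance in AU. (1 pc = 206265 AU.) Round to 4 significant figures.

d = 1/p = 1/0.04890 = 20.45 pc.
In AU: 20.45 × 206265 = 4.2181 × 10^6 AU.

4.218 × 10^6 AU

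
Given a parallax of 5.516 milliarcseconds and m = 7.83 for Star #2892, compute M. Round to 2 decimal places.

d = 1/p = 1/0.005516″ = 181.29 pc.
m − M = 5 log₁₀(181.29) − 5 = 11.2919 − 5 = 6.2919.
M = m − (m − M) = 7.83 − 6.2919 = 1.54.

M = 1.54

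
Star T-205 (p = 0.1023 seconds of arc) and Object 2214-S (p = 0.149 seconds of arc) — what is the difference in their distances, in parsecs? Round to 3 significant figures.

3.06 pc

d_A = 1/0.1023″ = 9.7752 pc; d_B = 1/0.1490″ = 6.7114 pc.
|d_B − d_A| = |6.7114 − 9.7752| = 3.0638 pc.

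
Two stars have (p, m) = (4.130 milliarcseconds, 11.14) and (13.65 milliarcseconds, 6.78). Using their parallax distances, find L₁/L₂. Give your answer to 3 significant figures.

L₁/L₂ = 0.197

d₁ = 1/p₁ = 1/0.004130″ = 242.13 pc; d₂ = 1/p₂ = 1/0.01365″ = 73.26 pc.
M₁ = m₁ − 5 log₁₀ d₁ + 5 = 11.14 − 11.9202 + 5 = 4.2198.
M₂ = 6.78 − 9.3243 + 5 = 2.4557.
L₁/L₂ = 10^(0.4(M₂ − M₁)) = 10^(0.4 × (-1.7641)) = 10^(-0.70564) = 0.19695.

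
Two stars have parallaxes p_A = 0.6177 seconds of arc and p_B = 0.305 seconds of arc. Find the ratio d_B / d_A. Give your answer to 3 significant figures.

Since d = 1/p, d_B/d_A = p_A/p_B.
= 0.6177 / 0.305 = 2.0252.

2.03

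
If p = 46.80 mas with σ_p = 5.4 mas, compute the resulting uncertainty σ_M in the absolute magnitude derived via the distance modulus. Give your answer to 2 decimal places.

M = m − 5 log₁₀ d + 5 = m + 5 log₁₀ p + 5, so ∂M/∂p = 5/(p ln 10).
σ_M = (5/ln 10) · (σ_p/p) = 2.1715 × 5.4/46.80 = 2.1715 × 0.11538 = 0.25055.

σ_M = 0.25 mag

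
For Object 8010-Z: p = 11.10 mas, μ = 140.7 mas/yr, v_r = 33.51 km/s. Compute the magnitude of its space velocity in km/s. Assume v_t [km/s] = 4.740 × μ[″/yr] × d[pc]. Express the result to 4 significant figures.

68.80 km/s

d = 1/p = 1/0.01110″ = 90.09 pc.
μ = 140.7 mas/yr = 0.1407 ″/yr.
v_t = 4.740 μ d = 4.740 × 0.1407 × 90.09 = 60.083 km/s.
v = √(v_r² + v_t²) = √(33.51² + 60.083²) = √4732.89 = 68.796 km/s.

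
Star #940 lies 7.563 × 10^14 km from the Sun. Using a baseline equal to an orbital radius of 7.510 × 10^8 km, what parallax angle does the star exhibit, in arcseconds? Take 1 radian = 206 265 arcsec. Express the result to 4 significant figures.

θ ≈ B/d = (7.510 × 10^8) / (7.563 × 10^14) = 9.9299 × 10^-7 rad.
In arcseconds: 9.9299 × 10^-7 × 206265 = 0.20482″.

0.2048 arcsec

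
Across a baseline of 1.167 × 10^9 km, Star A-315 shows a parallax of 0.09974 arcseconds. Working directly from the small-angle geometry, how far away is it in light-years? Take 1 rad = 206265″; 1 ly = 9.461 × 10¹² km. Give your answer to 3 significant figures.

255 ly

θ = 0.09974″ = 0.09974/206265 = 4.8355 × 10^-7 rad.
d = B/θ = (1.167 × 10^9) / (4.8355 × 10^-7) = 2.4134 × 10^15 km = (2.4134 × 10^15) / (9.461 × 10^12) ly = 255.09 ly.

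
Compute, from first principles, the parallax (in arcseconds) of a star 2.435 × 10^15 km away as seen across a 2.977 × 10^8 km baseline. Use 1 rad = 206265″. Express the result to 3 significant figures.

θ ≈ B/d = (2.977 × 10^8) / (2.435 × 10^15) = 1.2226 × 10^-7 rad.
In arcseconds: 1.2226 × 10^-7 × 206265 = 0.025218″.

0.0252 arcsec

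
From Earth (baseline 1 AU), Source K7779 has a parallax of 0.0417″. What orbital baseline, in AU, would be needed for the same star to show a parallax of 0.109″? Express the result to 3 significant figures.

Parallax scales linearly with baseline: p ∝ B, so B = p_target / p_Earth × 1 AU.
B = 0.109 / 0.0417 = 2.6139 AU.

2.61 AU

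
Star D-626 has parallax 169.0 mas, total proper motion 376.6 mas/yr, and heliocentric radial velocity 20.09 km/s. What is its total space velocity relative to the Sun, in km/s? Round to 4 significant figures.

22.70 km/s

d = 1/p = 1/0.1690″ = 5.9172 pc.
μ = 376.6 mas/yr = 0.3766 ″/yr.
v_t = 4.740 μ d = 4.740 × 0.3766 × 5.9172 = 10.563 km/s.
v = √(v_r² + v_t²) = √(20.09² + 10.563²) = √515.185 = 22.698 km/s.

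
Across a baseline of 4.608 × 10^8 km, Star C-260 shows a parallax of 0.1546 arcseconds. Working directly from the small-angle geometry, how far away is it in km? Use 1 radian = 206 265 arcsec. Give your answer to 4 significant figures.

θ = 0.1546″ = 0.1546/206265 = 7.4952 × 10^-7 rad.
d = B/θ = (4.608 × 10^8) / (7.4952 × 10^-7) = 6.1479 × 10^14 km.

6.148 × 10^14 km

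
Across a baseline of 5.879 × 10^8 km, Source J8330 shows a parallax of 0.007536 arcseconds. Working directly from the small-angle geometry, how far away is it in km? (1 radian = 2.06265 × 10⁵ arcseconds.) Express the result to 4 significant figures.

1.609 × 10^16 km

θ = 0.007536″ = 0.007536/206265 = 3.6536 × 10^-8 rad.
d = B/θ = (5.879 × 10^8) / (3.6536 × 10^-8) = 1.6091 × 10^16 km.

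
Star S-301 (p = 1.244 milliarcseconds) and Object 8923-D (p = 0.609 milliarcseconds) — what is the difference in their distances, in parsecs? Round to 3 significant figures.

d_A = 1/0.001244″ = 803.86 pc; d_B = 1/0.0006090″ = 1642 pc.
|d_B − d_A| = |1642 − 803.86| = 838.14 pc.

838 pc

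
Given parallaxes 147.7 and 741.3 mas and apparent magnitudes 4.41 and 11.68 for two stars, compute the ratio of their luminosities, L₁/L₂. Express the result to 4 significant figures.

d₁ = 1/p₁ = 1/0.1477″ = 6.7705 pc; d₂ = 1/p₂ = 1/0.7413″ = 1.349 pc.
M₁ = m₁ − 5 log₁₀ d₁ + 5 = 4.41 − 4.1531 + 5 = 5.2569.
M₂ = 11.68 − 0.6501 + 5 = 16.0299.
L₁/L₂ = 10^(0.4(M₂ − M₁)) = 10^(0.4 × 10.7730) = 10^4.30920 = 20380.

L₁/L₂ = 20380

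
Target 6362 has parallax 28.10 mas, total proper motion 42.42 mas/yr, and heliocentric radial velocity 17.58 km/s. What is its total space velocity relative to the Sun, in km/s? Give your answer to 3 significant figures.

d = 1/p = 1/0.02810″ = 35.587 pc.
μ = 42.42 mas/yr = 0.04242 ″/yr.
v_t = 4.740 μ d = 4.740 × 0.04242 × 35.587 = 7.1555 km/s.
v = √(v_r² + v_t²) = √(17.58² + 7.1555²) = √360.258 = 18.98 km/s.

19.0 km/s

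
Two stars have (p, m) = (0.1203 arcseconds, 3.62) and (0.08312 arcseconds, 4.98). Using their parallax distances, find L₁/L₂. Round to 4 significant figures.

d₁ = 1/p₁ = 1/0.1203″ = 8.3126 pc; d₂ = 1/p₂ = 1/0.08312″ = 12.031 pc.
M₁ = m₁ − 5 log₁₀ d₁ + 5 = 3.62 − 4.5987 + 5 = 4.0213.
M₂ = 4.98 − 5.4015 + 5 = 4.5785.
L₁/L₂ = 10^(0.4(M₂ − M₁)) = 10^(0.4 × 0.5572) = 10^0.22288 = 1.6706.

L₁/L₂ = 1.671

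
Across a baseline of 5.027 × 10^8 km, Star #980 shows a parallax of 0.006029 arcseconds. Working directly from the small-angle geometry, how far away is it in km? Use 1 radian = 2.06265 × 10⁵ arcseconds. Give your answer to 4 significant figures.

1.720 × 10^16 km

θ = 0.006029″ = 0.006029/206265 = 2.9229 × 10^-8 rad.
d = B/θ = (5.027 × 10^8) / (2.9229 × 10^-8) = 1.7199 × 10^16 km.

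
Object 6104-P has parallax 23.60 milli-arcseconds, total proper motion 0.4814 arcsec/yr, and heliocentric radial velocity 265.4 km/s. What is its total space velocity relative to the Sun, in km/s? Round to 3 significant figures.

282 km/s

d = 1/p = 1/0.02360″ = 42.373 pc.
v_t = 4.740 μ d = 4.740 × 0.4814 × 42.373 = 96.688 km/s.
v = √(v_r² + v_t²) = √(265.4² + 96.688²) = √79785.7 = 282.46 km/s.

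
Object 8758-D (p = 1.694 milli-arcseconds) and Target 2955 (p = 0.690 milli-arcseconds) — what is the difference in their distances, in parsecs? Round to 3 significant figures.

d_A = 1/0.001694″ = 590.32 pc; d_B = 1/0.0006900″ = 1449.3 pc.
|d_B − d_A| = |1449.3 − 590.32| = 858.98 pc.

859 pc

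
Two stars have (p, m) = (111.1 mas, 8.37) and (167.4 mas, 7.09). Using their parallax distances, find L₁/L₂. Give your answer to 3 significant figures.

L₁/L₂ = 0.698

d₁ = 1/p₁ = 1/0.1111″ = 9.0009 pc; d₂ = 1/p₂ = 1/0.1674″ = 5.9737 pc.
M₁ = m₁ − 5 log₁₀ d₁ + 5 = 8.37 − 4.7714 + 5 = 8.5986.
M₂ = 7.09 − 3.8812 + 5 = 8.2088.
L₁/L₂ = 10^(0.4(M₂ − M₁)) = 10^(0.4 × (-0.3898)) = 10^(-0.15592) = 0.69836.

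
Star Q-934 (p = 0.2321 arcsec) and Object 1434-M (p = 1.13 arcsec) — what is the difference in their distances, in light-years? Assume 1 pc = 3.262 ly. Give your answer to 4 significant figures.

d_A = 1/0.2321″ = 4.3085 pc; d_B = 1/1.130″ = 0.88496 pc.
|d_B − d_A| = |0.88496 − 4.3085| = 3.4235 pc = 3.4235 × 3.262 ly = 11.167 ly.

11.17 ly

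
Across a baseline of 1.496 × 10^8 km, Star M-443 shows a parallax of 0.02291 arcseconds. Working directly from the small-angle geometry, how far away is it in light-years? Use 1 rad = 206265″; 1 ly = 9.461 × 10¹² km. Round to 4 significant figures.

θ = 0.02291″ = 0.02291/206265 = 1.1107 × 10^-7 rad.
d = B/θ = (1.496 × 10^8) / (1.1107 × 10^-7) = 1.3469 × 10^15 km = (1.3469 × 10^15) / (9.461 × 10^12) ly = 142.36 ly.

142.4 ly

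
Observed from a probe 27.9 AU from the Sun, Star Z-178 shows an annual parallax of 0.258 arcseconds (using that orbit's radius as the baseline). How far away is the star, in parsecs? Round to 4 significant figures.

108.1 pc

With baseline B (in AU) and parallax p (in arcsec), d = B/p parsecs.
d = 27.9 / 0.258 = 108.14 pc.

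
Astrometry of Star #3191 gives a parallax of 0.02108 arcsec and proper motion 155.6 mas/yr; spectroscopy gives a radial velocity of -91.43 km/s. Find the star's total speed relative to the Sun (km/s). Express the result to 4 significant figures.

97.90 km/s

d = 1/p = 1/0.02108″ = 47.438 pc.
μ = 155.6 mas/yr = 0.1556 ″/yr.
v_t = 4.740 μ d = 4.740 × 0.1556 × 47.438 = 34.988 km/s.
v = √(v_r² + v_t²) = √((-91.43)² + 34.988²) = √9583.61 = 97.896 km/s.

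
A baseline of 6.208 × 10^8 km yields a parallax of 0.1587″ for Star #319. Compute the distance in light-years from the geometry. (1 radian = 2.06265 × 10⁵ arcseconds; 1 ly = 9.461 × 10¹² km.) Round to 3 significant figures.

85.3 ly

θ = 0.1587″ = 0.1587/206265 = 7.6940 × 10^-7 rad.
d = B/θ = (6.208 × 10^8) / (7.6940 × 10^-7) = 8.0686 × 10^14 km = (8.0686 × 10^14) / (9.461 × 10^12) ly = 85.283 ly.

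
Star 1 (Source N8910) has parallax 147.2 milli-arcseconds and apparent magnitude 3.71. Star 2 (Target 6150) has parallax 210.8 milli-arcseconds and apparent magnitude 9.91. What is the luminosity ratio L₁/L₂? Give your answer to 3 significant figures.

L₁/L₂ = 619

d₁ = 1/p₁ = 1/0.1472″ = 6.7935 pc; d₂ = 1/p₂ = 1/0.2108″ = 4.7438 pc.
M₁ = m₁ − 5 log₁₀ d₁ + 5 = 3.71 − 4.1605 + 5 = 4.5495.
M₂ = 9.91 − 3.3806 + 5 = 11.5294.
L₁/L₂ = 10^(0.4(M₂ − M₁)) = 10^(0.4 × 6.9799) = 10^2.79196 = 619.38.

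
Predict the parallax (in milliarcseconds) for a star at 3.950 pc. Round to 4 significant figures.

p = 1/d = 1/3.95 = 0.25316 arcsec.
= 0.25316 × 1000 = 253.16 mas.

253.2 mas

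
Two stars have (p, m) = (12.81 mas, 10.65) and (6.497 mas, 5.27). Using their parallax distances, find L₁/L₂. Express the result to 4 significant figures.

d₁ = 1/p₁ = 1/0.01281″ = 78.064 pc; d₂ = 1/p₂ = 1/0.006497″ = 153.92 pc.
M₁ = m₁ − 5 log₁₀ d₁ + 5 = 10.65 − 9.4623 + 5 = 6.1877.
M₂ = 5.27 − 10.9365 + 5 = -0.6665.
L₁/L₂ = 10^(0.4(M₂ − M₁)) = 10^(0.4 × (-6.8542)) = 10^(-2.74168) = 0.0018127.

L₁/L₂ = 0.001813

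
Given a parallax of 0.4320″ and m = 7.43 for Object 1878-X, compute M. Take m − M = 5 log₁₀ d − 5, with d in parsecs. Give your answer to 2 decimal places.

M = 10.61

d = 1/p = 1/0.4320″ = 2.3148 pc.
m − M = 5 log₁₀(2.3148) − 5 = 1.8226 − 5 = -3.1774.
M = m − (m − M) = 7.43 − (-3.1774) = 10.61.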